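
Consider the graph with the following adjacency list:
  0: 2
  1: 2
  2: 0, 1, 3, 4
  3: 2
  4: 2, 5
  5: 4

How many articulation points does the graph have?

2

Removing 2 increases the component count from 1 to 4, so 2 is a cut vertex.
Removing 4 increases the component count from 1 to 2, so 4 is a cut vertex.
By contrast removing 0 leaves 1 component; it is not a cut vertex. No other vertex is a cut vertex either.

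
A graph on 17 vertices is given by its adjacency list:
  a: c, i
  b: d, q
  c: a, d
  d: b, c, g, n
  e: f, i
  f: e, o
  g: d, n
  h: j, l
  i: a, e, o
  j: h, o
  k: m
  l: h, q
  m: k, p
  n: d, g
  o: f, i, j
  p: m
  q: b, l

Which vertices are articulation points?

Removing d increases the component count from 2 to 3, so d is a cut vertex.
Removing m increases the component count from 2 to 3, so m is a cut vertex.
By contrast removing q leaves 2 components; it is not a cut vertex. No other vertex is a cut vertex either.

d, m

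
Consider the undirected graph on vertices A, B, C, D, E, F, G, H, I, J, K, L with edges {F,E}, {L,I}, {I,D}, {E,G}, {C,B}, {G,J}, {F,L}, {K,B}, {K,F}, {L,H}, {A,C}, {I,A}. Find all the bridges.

The edges on the cycle K-F-L-I-A-C-B-K are not bridges since each lies on that cycle.
But removing H—L disconnects H from L; removing F—E disconnects F from E; removing G—J disconnects G from J; removing G—E disconnects G from E — these are bridges.
In total 5 edges are bridges.

D-I, E-F, E-G, G-J, H-L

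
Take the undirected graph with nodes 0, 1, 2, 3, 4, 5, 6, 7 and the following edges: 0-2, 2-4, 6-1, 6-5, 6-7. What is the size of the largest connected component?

4

3 is isolated — a component by itself.
Starting from 0 we can reach 0, 2, 4. That is one component of size 3.
Starting from 1 we can reach 1, 5, 6, 7. That is one component of size 4.
The largest has 4 vertices.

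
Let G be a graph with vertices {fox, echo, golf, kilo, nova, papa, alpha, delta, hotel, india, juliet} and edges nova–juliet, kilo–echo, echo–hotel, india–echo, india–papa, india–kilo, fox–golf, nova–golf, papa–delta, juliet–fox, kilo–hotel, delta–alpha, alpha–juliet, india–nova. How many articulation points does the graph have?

1

Removing india increases the component count from 1 to 2, so india is a cut vertex.
By contrast removing golf leaves 1 component; it is not a cut vertex. No other vertex is a cut vertex either.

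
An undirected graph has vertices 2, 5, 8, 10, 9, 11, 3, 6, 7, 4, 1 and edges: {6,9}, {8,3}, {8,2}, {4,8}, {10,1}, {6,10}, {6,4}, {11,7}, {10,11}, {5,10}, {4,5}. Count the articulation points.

5

Removing 4 increases the component count from 1 to 2, so 4 is a cut vertex.
Removing 6 increases the component count from 1 to 2, so 6 is a cut vertex.
Removing 8 increases the component count from 1 to 3, so 8 is a cut vertex.
Likewise 10, 11 are cut vertices.
By contrast removing 3 leaves 1 component; it is not a cut vertex. No other vertex is a cut vertex either.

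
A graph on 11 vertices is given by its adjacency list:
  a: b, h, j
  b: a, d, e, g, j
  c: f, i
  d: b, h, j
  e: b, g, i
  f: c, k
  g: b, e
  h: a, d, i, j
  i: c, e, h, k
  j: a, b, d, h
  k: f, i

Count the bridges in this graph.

The edges on the cycle i-c-f-k-i are not bridges since each lies on that cycle.
Every edge lies on some cycle, so there are no bridges.

0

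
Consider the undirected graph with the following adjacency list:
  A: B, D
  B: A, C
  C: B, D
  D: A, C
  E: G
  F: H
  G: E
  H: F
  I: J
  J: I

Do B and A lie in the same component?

Yes

From B we can reach A, B, C, D, which includes A.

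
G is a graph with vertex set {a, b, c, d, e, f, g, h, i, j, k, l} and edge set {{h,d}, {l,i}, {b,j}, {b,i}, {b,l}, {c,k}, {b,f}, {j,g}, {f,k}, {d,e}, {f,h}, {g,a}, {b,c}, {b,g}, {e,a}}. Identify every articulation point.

Removing b increases the component count from 1 to 2, so b is a cut vertex.
By contrast removing h leaves 1 component; it is not a cut vertex. No other vertex is a cut vertex either.

b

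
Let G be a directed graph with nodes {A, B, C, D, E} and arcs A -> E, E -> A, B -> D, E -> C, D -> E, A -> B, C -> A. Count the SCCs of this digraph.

1

{A, B, C, D, E} are all mutually reachable — one SCC of size 5.
That gives 1 strongly connected component.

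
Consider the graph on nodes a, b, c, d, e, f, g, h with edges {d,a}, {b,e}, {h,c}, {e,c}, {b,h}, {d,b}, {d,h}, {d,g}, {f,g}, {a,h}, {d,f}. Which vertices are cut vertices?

Removing d increases the component count from 1 to 2, so d is a cut vertex.
By contrast removing e leaves 1 component; it is not a cut vertex. No other vertex is a cut vertex either.

d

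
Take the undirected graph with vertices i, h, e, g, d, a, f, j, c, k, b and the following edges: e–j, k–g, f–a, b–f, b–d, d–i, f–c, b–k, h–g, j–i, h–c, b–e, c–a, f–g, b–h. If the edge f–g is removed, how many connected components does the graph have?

f and g are still connected via f-b-k-g, so the component count stays at 1.

1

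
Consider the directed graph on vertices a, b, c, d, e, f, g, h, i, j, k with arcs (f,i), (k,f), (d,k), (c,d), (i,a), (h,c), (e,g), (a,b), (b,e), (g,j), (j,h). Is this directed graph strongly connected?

From h we can reach every vertex (a, b, c, d, e, f, g, h, i, j, k), and every vertex can reach h (a, b, c, d, e, f, g, h, i, j, k). So the whole graph is one strongly connected component.

Yes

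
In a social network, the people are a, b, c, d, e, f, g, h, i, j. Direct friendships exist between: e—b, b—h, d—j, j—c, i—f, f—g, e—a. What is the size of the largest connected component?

Starting from c we can reach c, d, j. That is one component of size 3.
Starting from f we can reach f, g, i. That is one component of size 3.
Starting from a we can reach a, b, e, h. That is one component of size 4.
The largest has 4 vertices.

4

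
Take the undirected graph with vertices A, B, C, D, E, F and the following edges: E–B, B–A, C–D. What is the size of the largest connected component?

3

F is isolated — a component by itself.
Starting from C we can reach C, D. That is one component of size 2.
Starting from A we can reach A, B, E. That is one component of size 3.
The largest has 3 vertices.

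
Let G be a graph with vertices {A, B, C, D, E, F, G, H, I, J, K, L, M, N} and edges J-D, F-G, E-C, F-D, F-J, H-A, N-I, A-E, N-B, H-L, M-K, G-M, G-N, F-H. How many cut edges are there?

11

The edges on the cycle F-J-D-F are not bridges since each lies on that cycle.
But removing M-K disconnects M from K; removing G-N disconnects G from N; removing G-F disconnects G from F; removing E-C disconnects E from C — these are bridges.
In total 11 edges are bridges.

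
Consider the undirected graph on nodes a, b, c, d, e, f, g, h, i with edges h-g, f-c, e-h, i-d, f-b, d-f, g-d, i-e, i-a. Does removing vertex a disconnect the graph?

No

Deleting a leaves 1 component (was 1), so a is not a cut vertex.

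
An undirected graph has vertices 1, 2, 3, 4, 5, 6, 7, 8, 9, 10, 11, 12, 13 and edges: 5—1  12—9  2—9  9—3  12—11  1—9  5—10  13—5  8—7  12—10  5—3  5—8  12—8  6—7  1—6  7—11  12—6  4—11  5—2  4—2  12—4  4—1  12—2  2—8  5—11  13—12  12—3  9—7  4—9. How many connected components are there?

1

Starting from 1 we can reach 1, 2, 3, 4, 5, 6, 7, 8, 9, 10, 11, 12, 13. That is one component of size 13.
Total: 1 component.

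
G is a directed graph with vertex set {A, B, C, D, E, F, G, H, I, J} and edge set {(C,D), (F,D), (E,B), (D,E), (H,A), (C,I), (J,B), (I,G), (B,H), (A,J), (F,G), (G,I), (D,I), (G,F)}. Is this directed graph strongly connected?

There is no directed path from A to C, so the graph is not strongly connected.

No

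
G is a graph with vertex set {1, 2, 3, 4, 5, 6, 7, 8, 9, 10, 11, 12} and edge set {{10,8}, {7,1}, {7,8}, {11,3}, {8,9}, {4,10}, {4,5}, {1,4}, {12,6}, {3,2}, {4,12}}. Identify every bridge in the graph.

11-3, 12-4, 12-6, 2-3, 4-5, 8-9

The edges on the cycle 7-1-4-10-8-7 are not bridges since each lies on that cycle.
But removing 5 - 4 disconnects 5 from 4; removing 8 - 9 disconnects 8 from 9; removing 11 - 3 disconnects 11 from 3; removing 4 - 12 disconnects 4 from 12 — these are bridges.
In total 6 edges are bridges.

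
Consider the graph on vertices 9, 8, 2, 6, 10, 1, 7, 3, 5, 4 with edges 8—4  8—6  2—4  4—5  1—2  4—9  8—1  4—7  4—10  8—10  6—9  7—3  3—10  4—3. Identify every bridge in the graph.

The edges on the cycle 8-1-2-4-8 are not bridges since each lies on that cycle.
But removing 4—5 disconnects 4 from 5 — this is a bridge.

4-5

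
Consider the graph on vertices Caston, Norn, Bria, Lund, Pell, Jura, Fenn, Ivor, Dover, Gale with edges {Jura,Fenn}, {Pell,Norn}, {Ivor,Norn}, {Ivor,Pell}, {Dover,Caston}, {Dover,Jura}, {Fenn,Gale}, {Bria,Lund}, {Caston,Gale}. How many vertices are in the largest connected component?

5

Starting from Bria we can reach Bria, Lund. That is one component of size 2.
Starting from Ivor we can reach Ivor, Norn, Pell. That is one component of size 3.
Starting from Fenn we can reach Fenn, Gale, Jura, Dover, Caston. That is one component of size 5.
The largest has 5 vertices.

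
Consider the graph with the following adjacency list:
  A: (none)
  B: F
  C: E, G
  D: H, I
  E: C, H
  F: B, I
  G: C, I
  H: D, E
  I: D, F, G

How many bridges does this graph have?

The edges on the cycle G-I-D-H-E-C-G are not bridges since each lies on that cycle.
But removing I-F disconnects I from F; removing F-B disconnects F from B — these are bridges.
That makes 2 bridges.

2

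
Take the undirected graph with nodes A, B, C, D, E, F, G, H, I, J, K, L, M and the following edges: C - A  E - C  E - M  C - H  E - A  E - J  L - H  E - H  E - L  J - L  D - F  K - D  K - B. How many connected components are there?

I is isolated — a component by itself.
G is isolated — a component by itself.
Starting from B we can reach B, D, F, K. That is one component of size 4.
Starting from A we can reach A, C, E, H, J, L, M. That is one component of size 7.
Total: 4 components.

4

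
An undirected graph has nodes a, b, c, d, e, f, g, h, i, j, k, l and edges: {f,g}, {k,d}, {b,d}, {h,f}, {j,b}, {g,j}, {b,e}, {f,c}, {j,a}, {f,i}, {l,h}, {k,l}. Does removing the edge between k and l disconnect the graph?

No

After removing k—l, the path k-d-b-j-g-f-h-l still connects them, so the edge is not a bridge.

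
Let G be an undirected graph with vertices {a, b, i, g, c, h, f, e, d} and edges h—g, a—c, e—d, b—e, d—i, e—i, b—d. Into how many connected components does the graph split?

f is isolated — a component by itself.
Starting from a we can reach a, c. That is one component of size 2.
Starting from g we can reach g, h. That is one component of size 2.
Starting from b we can reach b, d, e, i. That is one component of size 4.
Total: 4 components.

4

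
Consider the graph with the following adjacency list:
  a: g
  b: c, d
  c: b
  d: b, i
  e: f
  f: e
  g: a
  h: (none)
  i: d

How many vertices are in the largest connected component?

h is isolated — a component by itself.
Starting from a we can reach a, g. That is one component of size 2.
Starting from e we can reach e, f. That is one component of size 2.
Starting from b we can reach b, c, d, i. That is one component of size 4.
The largest has 4 vertices.

4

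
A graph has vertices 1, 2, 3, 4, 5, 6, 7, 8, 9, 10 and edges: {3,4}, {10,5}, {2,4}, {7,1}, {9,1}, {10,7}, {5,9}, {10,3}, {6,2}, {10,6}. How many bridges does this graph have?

The edges on the cycle 10-5-9-1-7-10 are not bridges since each lies on that cycle.
Every edge lies on some cycle, so there are no bridges.

0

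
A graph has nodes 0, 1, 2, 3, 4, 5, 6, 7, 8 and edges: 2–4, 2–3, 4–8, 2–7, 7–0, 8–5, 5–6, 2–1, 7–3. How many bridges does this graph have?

6

The edges on the cycle 2-7-3-2 are not bridges since each lies on that cycle.
But removing 4–8 disconnects 4 from 8; removing 2–1 disconnects 2 from 1; removing 2–4 disconnects 2 from 4; removing 8–5 disconnects 8 from 5 — these are bridges.
In total 6 edges are bridges.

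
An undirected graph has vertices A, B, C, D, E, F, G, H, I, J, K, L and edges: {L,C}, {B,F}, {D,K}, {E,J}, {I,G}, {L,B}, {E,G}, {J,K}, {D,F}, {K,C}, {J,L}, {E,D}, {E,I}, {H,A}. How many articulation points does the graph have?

1

Removing E increases the component count from 2 to 3, so E is a cut vertex.
By contrast removing K leaves 2 components; it is not a cut vertex. No other vertex is a cut vertex either.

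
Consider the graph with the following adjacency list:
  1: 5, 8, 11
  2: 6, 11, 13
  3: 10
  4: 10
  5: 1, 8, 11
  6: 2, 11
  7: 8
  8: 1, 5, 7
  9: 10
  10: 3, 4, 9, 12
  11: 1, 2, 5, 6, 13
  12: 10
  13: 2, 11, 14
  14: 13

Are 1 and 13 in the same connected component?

Yes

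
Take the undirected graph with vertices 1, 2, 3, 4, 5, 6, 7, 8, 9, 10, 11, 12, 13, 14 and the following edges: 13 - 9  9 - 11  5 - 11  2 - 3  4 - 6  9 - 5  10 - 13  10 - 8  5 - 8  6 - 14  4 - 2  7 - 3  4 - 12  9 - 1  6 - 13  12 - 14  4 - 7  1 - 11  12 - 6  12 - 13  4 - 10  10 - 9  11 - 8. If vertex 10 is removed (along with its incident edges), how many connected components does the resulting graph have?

1

With 10 gone, the remaining components are: {1, 2, 3, 4, 5, 6, 7, 8, 9, 11, 12, 13, 14}.
That is 1 component.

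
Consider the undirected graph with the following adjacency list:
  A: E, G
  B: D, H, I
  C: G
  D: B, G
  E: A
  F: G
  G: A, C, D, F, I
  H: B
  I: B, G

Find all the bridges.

The edges on the cycle G-D-B-I-G are not bridges since each lies on that cycle.
But removing G-F disconnects G from F; removing E-A disconnects E from A; removing G-C disconnects G from C; removing B-H disconnects B from H — these are bridges.
In total 5 edges are bridges.

A-E, A-G, B-H, C-G, F-G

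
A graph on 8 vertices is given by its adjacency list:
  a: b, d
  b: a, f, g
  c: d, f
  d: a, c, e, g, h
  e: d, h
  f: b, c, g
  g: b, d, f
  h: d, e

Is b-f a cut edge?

After removing b-f, the path b-g-f still connects them, so the edge is not a bridge.

No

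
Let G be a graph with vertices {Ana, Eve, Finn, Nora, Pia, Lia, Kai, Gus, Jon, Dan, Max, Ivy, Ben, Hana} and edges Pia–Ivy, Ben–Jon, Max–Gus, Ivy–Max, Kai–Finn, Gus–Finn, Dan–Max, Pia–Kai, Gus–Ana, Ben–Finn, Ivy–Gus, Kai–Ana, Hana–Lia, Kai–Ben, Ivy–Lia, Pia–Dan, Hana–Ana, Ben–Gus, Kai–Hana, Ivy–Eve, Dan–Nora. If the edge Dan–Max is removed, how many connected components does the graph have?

1

Dan and Max are still connected via Dan-Pia-Ivy-Max, so the component count stays at 1.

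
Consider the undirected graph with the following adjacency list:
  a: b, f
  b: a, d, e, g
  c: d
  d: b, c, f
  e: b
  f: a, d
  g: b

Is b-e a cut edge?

Yes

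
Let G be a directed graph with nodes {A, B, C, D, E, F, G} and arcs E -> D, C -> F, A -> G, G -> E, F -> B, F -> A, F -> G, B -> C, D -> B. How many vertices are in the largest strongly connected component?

{A, B, C, D, E, F, G} are all mutually reachable — one SCC of size 7.
The largest has 7 vertices.

7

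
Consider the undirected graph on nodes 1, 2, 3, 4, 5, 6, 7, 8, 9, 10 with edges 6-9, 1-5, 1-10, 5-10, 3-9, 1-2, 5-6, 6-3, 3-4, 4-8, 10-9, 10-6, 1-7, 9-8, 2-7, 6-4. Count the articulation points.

Removing 1 increases the component count from 1 to 2, so 1 is a cut vertex.
By contrast removing 3 leaves 1 component; it is not a cut vertex. No other vertex is a cut vertex either.

1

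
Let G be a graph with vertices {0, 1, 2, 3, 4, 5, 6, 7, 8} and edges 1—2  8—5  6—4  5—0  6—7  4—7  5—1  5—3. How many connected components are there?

2

Starting from 4 we can reach 4, 6, 7. That is one component of size 3.
Starting from 0 we can reach 0, 1, 2, 3, 5, 8. That is one component of size 6.
Total: 2 components.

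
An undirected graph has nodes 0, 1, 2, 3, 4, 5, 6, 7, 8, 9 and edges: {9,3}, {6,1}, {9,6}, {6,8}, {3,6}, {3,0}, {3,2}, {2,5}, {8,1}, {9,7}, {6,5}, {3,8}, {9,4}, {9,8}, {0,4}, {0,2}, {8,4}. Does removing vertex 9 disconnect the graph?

Deleting 9 raises the number of components from 1 to 2, so 9 is a cut vertex.

Yes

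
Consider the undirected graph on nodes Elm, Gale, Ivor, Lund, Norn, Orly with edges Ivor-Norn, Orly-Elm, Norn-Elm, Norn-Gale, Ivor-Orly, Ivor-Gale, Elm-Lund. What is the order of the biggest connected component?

Starting from Elm we can reach Elm, Gale, Ivor, Lund, Norn, Orly. That is one component of size 6.
The largest has 6 vertices.

6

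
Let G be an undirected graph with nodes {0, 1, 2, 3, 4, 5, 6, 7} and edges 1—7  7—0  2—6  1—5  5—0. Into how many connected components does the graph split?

3 is isolated — a component by itself.
4 is isolated — a component by itself.
Starting from 2 we can reach 2, 6. That is one component of size 2.
Starting from 0 we can reach 0, 1, 5, 7. That is one component of size 4.
Total: 4 components.

4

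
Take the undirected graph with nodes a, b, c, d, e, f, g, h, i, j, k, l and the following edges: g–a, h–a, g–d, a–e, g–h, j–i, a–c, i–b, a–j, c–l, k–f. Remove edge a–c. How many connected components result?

3

Before removal there are 2 components.
a–c is a bridge — removing it separates a's side from c's side.
After removal: 3 components.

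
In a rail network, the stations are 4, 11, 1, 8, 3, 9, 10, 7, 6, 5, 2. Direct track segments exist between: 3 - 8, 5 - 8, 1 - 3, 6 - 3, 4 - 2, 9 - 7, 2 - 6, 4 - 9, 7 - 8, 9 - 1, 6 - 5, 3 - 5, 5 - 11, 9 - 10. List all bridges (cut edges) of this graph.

The edges on the cycle 3-5-8-3 are not bridges since each lies on that cycle.
But removing 9 - 10 disconnects 9 from 10; removing 11 - 5 disconnects 11 from 5 — these are bridges.

10-9, 11-5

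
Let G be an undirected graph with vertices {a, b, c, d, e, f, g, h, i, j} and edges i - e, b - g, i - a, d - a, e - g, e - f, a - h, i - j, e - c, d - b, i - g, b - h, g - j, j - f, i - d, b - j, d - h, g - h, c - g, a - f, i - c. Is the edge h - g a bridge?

No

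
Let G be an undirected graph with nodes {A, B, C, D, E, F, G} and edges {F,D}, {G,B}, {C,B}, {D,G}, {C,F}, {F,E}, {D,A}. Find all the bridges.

A-D, E-F

The edges on the cycle C-F-D-G-B-C are not bridges since each lies on that cycle.
But removing F–E disconnects F from E; removing D–A disconnects D from A — these are bridges.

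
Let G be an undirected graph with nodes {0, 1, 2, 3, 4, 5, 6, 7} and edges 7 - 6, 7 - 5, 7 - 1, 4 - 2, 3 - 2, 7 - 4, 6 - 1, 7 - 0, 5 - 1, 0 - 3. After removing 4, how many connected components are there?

With 4 gone, the remaining components are: {0, 1, 2, 3, 5, 6, 7}.
That is 1 component.

1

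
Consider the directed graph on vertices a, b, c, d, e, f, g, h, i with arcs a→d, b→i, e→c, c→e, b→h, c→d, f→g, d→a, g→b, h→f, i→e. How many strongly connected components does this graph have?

4

{b, f, g, h} are all mutually reachable — one SCC of size 4.
{a, d} are all mutually reachable — one SCC of size 2.
{c, e} are all mutually reachable — one SCC of size 2.
{i} is an SCC by itself.
That gives 4 strongly connected components.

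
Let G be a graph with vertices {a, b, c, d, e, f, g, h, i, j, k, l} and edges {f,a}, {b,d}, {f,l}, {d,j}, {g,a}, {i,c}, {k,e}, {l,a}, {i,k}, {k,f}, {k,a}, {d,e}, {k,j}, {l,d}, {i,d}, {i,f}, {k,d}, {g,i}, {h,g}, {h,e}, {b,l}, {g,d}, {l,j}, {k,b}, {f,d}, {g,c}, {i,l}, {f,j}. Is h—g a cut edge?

No

After removing h—g, the path h-e-d-g still connects them, so the edge is not a bridge.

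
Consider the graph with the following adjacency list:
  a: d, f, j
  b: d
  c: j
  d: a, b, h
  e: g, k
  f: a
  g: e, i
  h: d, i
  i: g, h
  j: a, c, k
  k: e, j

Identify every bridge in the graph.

a-f, b-d, c-j

The edges on the cycle h-i-g-e-k-j-a-d-h are not bridges since each lies on that cycle.
But removing f-a disconnects f from a; removing c-j disconnects c from j; removing b-d disconnects b from d — these are bridges.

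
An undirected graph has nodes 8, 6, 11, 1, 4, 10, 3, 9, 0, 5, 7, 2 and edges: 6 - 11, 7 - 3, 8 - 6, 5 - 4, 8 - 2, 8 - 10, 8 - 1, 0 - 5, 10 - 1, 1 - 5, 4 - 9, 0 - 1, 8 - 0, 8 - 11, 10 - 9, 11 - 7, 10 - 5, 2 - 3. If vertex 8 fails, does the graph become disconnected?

Deleting 8 raises the number of components from 1 to 2, so 8 is a cut vertex.

Yes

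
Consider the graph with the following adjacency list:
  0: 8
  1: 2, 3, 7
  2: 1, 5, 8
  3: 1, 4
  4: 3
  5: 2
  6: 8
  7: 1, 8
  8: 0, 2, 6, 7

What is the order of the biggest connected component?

9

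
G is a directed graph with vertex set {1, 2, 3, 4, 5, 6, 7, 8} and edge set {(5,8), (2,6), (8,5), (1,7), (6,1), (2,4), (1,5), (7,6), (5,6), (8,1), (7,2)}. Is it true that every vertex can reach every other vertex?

No

There is no directed path from 6 to 3, so the graph is not strongly connected.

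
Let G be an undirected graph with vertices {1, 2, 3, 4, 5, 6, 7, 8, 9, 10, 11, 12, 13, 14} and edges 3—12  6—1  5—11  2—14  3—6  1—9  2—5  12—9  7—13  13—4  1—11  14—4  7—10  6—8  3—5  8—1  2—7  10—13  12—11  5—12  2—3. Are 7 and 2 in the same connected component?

From 7 we can reach 1, 2, 3, 4, 5, 6, 7, 8, 9, 10, 11, 12, 13, 14, which includes 2.

Yes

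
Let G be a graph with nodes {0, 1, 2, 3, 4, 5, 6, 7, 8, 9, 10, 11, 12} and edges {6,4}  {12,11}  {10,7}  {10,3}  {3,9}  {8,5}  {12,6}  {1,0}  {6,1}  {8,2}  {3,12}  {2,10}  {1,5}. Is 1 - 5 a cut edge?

After removing 1 - 5, the path 1-6-12-3-10-2-8-5 still connects them, so the edge is not a bridge.

No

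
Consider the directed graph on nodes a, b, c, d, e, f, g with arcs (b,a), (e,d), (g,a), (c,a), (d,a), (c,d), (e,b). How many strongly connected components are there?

{d} is an SCC by itself.
{g} is an SCC by itself.
{e} is an SCC by itself.
{f} is an SCC by itself.
{c} is an SCC by itself.
(and 2 more singleton SCCs)
That gives 7 strongly connected components.

7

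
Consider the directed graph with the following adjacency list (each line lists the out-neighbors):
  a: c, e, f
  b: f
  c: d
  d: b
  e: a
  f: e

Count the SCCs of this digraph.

1

{a, b, c, d, e, f} are all mutually reachable — one SCC of size 6.
That gives 1 strongly connected component.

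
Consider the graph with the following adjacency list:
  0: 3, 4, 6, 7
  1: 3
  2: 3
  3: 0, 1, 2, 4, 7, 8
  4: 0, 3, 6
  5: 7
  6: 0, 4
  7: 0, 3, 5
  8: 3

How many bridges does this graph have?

The edges on the cycle 3-7-0-3 are not bridges since each lies on that cycle.
But removing 8-3 disconnects 8 from 3; removing 1-3 disconnects 1 from 3; removing 2-3 disconnects 2 from 3; removing 5-7 disconnects 5 from 7 — these are bridges.
That makes 4 bridges.

4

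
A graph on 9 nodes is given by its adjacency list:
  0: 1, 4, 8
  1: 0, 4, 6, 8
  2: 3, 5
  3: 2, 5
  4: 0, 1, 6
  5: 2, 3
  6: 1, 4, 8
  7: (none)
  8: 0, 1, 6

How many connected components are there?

3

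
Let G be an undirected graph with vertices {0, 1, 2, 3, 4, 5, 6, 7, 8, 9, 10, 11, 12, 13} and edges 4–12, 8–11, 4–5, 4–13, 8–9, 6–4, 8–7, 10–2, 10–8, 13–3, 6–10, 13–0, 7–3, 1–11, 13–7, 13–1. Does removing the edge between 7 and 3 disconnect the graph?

No

After removing 7–3, the path 7-13-3 still connects them, so the edge is not a bridge.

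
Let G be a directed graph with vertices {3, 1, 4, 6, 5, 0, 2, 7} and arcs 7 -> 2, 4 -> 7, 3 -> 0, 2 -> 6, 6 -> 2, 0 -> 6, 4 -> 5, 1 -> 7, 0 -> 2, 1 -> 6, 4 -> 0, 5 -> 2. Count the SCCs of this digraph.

{2, 6} are all mutually reachable — one SCC of size 2.
{4} is an SCC by itself.
{0} is an SCC by itself.
{3} is an SCC by itself.
{1} is an SCC by itself.
(and 2 more singleton SCCs)
That gives 7 strongly connected components.

7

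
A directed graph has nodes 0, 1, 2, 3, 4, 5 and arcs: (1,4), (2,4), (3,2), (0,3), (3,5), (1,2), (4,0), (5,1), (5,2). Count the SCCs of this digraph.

{0, 1, 2, 3, 4, 5} are all mutually reachable — one SCC of size 6.
That gives 1 strongly connected component.

1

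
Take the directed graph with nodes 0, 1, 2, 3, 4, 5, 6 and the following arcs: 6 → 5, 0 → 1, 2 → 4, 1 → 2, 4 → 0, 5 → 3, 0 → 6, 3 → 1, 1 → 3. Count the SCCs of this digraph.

{0, 1, 2, 3, 4, 5, 6} are all mutually reachable — one SCC of size 7.
That gives 1 strongly connected component.

1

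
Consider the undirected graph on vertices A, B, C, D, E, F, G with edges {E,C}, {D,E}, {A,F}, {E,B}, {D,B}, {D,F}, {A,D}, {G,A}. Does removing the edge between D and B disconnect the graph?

After removing D - B, the path D-E-B still connects them, so the edge is not a bridge.

No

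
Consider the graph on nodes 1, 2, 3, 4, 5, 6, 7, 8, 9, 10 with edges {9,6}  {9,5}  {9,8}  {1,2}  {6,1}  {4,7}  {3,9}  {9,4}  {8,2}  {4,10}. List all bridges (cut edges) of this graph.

10-4, 3-9, 4-7, 4-9, 5-9

The edges on the cycle 9-6-1-2-8-9 are not bridges since each lies on that cycle.
But removing 3-9 disconnects 3 from 9; removing 4-10 disconnects 4 from 10; removing 4-9 disconnects 4 from 9; removing 5-9 disconnects 5 from 9 — these are bridges.
In total 5 edges are bridges.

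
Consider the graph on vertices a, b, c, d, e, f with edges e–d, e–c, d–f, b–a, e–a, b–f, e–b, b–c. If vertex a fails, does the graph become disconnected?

No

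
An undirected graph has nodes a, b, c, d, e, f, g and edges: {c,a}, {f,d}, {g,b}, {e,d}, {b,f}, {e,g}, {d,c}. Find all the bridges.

The edges on the cycle e-g-b-f-d-e are not bridges since each lies on that cycle.
But removing d—c disconnects d from c; removing c—a disconnects c from a — these are bridges.

a-c, c-d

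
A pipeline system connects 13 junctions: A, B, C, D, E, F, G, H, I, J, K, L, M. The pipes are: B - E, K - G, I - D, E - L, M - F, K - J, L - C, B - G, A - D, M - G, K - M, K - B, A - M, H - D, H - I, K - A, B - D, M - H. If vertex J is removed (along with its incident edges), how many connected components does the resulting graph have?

With J gone, the remaining components are: {A, B, C, D, E, F, G, H, I, K, L, M}.
That is 1 component.

1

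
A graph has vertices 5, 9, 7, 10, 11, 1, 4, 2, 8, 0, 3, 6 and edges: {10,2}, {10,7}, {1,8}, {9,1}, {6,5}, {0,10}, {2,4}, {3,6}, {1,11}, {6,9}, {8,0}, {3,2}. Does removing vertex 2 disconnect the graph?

Yes

Deleting 2 raises the number of components from 1 to 2, so 2 is a cut vertex.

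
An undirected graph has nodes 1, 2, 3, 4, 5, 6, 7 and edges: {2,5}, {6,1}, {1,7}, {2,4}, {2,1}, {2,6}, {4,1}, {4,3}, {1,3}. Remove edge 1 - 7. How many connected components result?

Before removal there is 1 component.
1 - 7 is a bridge — removing it separates 1's side from 7's side.
After removal: 2 components.

2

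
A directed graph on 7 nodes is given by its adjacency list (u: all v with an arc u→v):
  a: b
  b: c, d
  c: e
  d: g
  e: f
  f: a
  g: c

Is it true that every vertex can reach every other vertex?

From c we can reach every vertex (a, b, c, d, e, f, g), and every vertex can reach c (a, b, c, d, e, f, g). So the whole graph is one strongly connected component.

Yes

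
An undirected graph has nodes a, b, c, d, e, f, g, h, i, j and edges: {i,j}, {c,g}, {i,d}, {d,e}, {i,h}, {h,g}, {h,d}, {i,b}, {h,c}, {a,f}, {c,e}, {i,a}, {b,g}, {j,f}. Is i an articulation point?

Yes

Deleting i raises the number of components from 1 to 2, so i is a cut vertex.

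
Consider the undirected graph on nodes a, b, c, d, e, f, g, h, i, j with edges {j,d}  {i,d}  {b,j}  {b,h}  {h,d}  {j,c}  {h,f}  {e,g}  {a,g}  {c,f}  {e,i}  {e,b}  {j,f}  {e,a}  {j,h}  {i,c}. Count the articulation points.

Removing e increases the component count from 1 to 2, so e is a cut vertex.
By contrast removing g leaves 1 component; it is not a cut vertex. No other vertex is a cut vertex either.

1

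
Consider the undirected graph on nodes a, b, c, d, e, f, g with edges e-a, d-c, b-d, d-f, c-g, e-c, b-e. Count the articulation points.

Removing c increases the component count from 1 to 2, so c is a cut vertex.
Removing d increases the component count from 1 to 2, so d is a cut vertex.
Removing e increases the component count from 1 to 2, so e is a cut vertex.
By contrast removing g leaves 1 component; it is not a cut vertex. No other vertex is a cut vertex either.

3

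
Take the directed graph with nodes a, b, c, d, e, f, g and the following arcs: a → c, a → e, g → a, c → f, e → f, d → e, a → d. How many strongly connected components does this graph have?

{a} is an SCC by itself.
{g} is an SCC by itself.
{d} is an SCC by itself.
{c} is an SCC by itself.
{e} is an SCC by itself.
(and 2 more singleton SCCs)
That gives 7 strongly connected components.

7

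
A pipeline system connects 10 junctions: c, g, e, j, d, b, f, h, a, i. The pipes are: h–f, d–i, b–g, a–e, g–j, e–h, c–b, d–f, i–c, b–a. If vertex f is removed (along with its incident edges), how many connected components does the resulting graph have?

1

With f gone, the remaining components are: {a, b, c, d, e, g, h, i, j}.
That is 1 component.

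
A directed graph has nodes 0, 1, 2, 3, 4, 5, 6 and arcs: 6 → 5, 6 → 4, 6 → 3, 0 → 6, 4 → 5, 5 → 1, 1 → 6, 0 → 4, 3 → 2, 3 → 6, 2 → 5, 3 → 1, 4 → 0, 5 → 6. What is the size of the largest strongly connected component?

{0, 1, 2, 3, 4, 5, 6} are all mutually reachable — one SCC of size 7.
The largest has 7 vertices.

7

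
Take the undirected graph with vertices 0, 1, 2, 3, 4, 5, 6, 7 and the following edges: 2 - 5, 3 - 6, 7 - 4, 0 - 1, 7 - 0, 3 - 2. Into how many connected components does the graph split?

2

Starting from 2 we can reach 2, 3, 5, 6. That is one component of size 4.
Starting from 0 we can reach 0, 1, 4, 7. That is one component of size 4.
Total: 2 components.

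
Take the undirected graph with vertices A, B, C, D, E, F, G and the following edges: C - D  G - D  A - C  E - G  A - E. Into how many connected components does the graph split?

3

B is isolated — a component by itself.
F is isolated — a component by itself.
Starting from A we can reach A, C, D, E, G. That is one component of size 5.
Total: 3 components.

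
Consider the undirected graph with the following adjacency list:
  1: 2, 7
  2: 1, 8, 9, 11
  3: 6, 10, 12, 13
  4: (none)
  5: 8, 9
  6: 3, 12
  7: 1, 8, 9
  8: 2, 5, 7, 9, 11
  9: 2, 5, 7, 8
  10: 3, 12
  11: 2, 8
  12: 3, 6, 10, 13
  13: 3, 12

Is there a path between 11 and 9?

Yes

From 11 we can reach 1, 2, 5, 7, 8, 9, 11, which includes 9.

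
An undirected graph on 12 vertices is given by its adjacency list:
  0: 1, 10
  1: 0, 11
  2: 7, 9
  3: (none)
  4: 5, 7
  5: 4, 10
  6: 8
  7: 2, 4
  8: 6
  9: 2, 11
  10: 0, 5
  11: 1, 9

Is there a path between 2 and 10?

From 2 we can reach 0, 1, 2, 4, 5, 7, 9, 10, 11, which includes 10.

Yes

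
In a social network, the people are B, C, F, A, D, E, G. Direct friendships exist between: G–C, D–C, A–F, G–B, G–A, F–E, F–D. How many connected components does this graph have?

1

Starting from A we can reach A, B, C, D, E, F, G. That is one component of size 7.
Total: 1 component.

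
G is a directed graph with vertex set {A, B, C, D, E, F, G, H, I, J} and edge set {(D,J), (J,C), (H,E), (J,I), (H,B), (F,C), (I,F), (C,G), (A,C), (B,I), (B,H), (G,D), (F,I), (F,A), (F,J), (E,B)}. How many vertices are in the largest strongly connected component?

7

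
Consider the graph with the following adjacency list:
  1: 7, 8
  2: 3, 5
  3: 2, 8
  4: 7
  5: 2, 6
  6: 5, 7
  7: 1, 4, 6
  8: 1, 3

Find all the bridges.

4-7

The edges on the cycle 1-8-3-2-5-6-7-1 are not bridges since each lies on that cycle.
But removing 7-4 disconnects 7 from 4 — this is a bridge.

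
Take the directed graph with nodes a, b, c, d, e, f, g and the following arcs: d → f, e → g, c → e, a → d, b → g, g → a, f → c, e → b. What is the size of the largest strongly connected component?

7

{a, b, c, d, e, f, g} are all mutually reachable — one SCC of size 7.
The largest has 7 vertices.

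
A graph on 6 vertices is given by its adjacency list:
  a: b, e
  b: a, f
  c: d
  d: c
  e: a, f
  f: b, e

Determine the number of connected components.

Starting from c we can reach c, d. That is one component of size 2.
Starting from a we can reach a, b, e, f. That is one component of size 4.
Total: 2 components.

2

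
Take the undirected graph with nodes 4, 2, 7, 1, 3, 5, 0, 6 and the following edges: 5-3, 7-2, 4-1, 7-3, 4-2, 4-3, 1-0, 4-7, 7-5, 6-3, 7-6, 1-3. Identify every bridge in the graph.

The edges on the cycle 4-7-5-3-4 are not bridges since each lies on that cycle.
But removing 1-0 disconnects 1 from 0 — this is a bridge.

0-1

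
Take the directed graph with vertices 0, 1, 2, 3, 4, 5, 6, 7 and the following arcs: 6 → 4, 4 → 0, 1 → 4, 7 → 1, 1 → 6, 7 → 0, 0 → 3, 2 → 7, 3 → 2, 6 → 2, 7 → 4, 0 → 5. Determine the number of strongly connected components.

{0, 1, 2, 3, 4, 6, 7} are all mutually reachable — one SCC of size 7.
{5} is an SCC by itself.
That gives 2 strongly connected components.

2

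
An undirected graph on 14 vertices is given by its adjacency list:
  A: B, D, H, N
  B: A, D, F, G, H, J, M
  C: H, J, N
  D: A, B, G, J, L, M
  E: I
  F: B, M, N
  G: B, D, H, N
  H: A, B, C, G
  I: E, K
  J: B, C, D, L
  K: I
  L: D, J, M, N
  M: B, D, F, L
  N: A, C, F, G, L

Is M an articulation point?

No

Deleting M leaves 2 components (was 2), so M is not a cut vertex.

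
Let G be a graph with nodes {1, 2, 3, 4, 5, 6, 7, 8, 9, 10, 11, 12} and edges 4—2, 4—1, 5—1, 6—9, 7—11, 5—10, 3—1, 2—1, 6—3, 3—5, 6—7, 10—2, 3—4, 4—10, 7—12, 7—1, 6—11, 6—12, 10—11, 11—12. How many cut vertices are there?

1

Removing 6 increases the component count from 2 to 3, so 6 is a cut vertex.
By contrast removing 3 leaves 2 components; it is not a cut vertex. No other vertex is a cut vertex either.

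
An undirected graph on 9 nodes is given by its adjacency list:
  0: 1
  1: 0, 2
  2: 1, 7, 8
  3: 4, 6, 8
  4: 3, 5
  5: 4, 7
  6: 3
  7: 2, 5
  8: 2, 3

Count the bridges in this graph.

The edges on the cycle 2-8-3-4-5-7-2 are not bridges since each lies on that cycle.
But removing 2-1 disconnects 2 from 1; removing 0-1 disconnects 0 from 1; removing 3-6 disconnects 3 from 6 — these are bridges.
That makes 3 bridges.

3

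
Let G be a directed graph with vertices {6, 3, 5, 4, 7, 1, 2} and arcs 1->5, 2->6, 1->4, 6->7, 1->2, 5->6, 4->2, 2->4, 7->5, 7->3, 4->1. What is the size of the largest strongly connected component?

{1, 2, 4} are all mutually reachable — one SCC of size 3.
{5, 6, 7} are all mutually reachable — one SCC of size 3.
{3} is an SCC by itself.
The largest has 3 vertices.

3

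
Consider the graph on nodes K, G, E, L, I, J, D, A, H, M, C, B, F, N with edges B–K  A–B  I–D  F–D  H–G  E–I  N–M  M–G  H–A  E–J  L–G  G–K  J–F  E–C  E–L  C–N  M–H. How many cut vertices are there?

1

Removing E increases the component count from 1 to 2, so E is a cut vertex.
By contrast removing A leaves 1 component; it is not a cut vertex. No other vertex is a cut vertex either.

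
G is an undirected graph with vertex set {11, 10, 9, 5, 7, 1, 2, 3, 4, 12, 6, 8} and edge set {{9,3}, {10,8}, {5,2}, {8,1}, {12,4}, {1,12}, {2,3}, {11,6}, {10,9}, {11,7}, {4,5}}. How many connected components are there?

2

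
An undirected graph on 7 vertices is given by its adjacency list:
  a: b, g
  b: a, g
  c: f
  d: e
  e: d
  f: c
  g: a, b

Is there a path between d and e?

From d we can reach d, e, which includes e.

Yes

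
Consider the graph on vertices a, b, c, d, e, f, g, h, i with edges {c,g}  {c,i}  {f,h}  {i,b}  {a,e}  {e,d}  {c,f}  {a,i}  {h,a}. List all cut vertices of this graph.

a, c, e, i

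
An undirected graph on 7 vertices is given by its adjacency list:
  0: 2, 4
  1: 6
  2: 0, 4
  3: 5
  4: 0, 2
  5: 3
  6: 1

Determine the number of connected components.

3

Starting from 3 we can reach 3, 5. That is one component of size 2.
Starting from 1 we can reach 1, 6. That is one component of size 2.
Starting from 0 we can reach 0, 2, 4. That is one component of size 3.
Total: 3 components.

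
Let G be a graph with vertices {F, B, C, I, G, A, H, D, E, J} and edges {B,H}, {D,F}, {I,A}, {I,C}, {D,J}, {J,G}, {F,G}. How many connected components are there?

4

E is isolated — a component by itself.
Starting from B we can reach B, H. That is one component of size 2.
Starting from A we can reach A, C, I. That is one component of size 3.
Starting from D we can reach D, F, G, J. That is one component of size 4.
Total: 4 components.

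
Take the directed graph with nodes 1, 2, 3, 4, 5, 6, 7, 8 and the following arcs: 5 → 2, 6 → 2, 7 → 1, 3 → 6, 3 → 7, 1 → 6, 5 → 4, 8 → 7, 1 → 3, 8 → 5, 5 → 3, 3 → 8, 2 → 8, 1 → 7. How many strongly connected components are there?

{1, 2, 3, 5, 6, 7, 8} are all mutually reachable — one SCC of size 7.
{4} is an SCC by itself.
That gives 2 strongly connected components.

2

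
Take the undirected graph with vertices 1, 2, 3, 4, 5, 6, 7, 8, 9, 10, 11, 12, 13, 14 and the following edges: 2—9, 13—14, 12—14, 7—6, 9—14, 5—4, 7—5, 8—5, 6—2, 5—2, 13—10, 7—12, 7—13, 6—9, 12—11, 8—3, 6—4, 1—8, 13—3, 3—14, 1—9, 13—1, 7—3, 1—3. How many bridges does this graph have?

The edges on the cycle 7-13-1-8-5-7 are not bridges since each lies on that cycle.
But removing 12—11 disconnects 12 from 11; removing 13—10 disconnects 13 from 10 — these are bridges.
That makes 2 bridges.

2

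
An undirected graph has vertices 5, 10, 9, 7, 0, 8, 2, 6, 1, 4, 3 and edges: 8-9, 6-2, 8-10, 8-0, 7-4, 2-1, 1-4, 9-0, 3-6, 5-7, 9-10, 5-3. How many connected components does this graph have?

Starting from 0 we can reach 0, 8, 9, 10. That is one component of size 4.
Starting from 1 we can reach 1, 2, 3, 4, 5, 6, 7. That is one component of size 7.
Total: 2 components.

2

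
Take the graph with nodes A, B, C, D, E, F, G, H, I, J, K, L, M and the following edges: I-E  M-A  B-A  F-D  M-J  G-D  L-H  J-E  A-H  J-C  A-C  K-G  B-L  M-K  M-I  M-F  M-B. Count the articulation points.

1

Removing M increases the component count from 1 to 2, so M is a cut vertex.
By contrast removing J leaves 1 component; it is not a cut vertex. No other vertex is a cut vertex either.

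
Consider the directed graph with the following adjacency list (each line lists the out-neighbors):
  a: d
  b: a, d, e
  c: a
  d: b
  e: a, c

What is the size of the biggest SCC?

{a, b, c, d, e} are all mutually reachable — one SCC of size 5.
The largest has 5 vertices.

5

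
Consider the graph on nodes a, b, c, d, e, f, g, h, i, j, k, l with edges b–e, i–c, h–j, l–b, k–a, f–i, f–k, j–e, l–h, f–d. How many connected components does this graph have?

g is isolated — a component by itself.
Starting from b we can reach b, e, h, j, l. That is one component of size 5.
Starting from a we can reach a, c, d, f, i, k. That is one component of size 6.
Total: 3 components.

3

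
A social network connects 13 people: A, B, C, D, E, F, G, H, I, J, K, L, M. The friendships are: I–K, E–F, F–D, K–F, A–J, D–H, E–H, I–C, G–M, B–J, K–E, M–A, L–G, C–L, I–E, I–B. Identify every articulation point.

I

Removing I increases the component count from 1 to 2, so I is a cut vertex.
By contrast removing M leaves 1 component; it is not a cut vertex. No other vertex is a cut vertex either.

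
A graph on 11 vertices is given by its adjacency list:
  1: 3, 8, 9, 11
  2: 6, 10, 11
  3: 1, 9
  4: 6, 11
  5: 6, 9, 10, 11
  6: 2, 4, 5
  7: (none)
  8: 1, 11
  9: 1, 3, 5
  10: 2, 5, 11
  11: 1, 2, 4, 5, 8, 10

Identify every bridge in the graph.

none

The edges on the cycle 11-4-6-5-11 are not bridges since each lies on that cycle.
Every edge lies on some cycle, so there are no bridges.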